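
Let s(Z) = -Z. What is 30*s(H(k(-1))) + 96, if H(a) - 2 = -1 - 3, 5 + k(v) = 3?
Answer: 156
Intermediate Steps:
k(v) = -2 (k(v) = -5 + 3 = -2)
H(a) = -2 (H(a) = 2 + (-1 - 3) = 2 - 4 = -2)
30*s(H(k(-1))) + 96 = 30*(-1*(-2)) + 96 = 30*2 + 96 = 60 + 96 = 156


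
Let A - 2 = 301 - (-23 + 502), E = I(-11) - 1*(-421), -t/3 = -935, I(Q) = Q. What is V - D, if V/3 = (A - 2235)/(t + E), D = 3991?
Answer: -12838298/3215 ≈ -3993.3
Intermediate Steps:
t = 2805 (t = -3*(-935) = 2805)
E = 410 (E = -11 - 1*(-421) = -11 + 421 = 410)
A = -176 (A = 2 + (301 - (-23 + 502)) = 2 + (301 - 1*479) = 2 + (301 - 479) = 2 - 178 = -176)
V = -7233/3215 (V = 3*((-176 - 2235)/(2805 + 410)) = 3*(-2411/3215) = -7233/3215 ≈ -2.2498)
V - D = -7233/3215 - 1*3991 = -7233/3215 - 3991 = -12838298/3215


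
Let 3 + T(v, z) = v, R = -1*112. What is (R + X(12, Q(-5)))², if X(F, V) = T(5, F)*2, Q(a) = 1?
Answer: 11664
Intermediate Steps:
R = -112
T(v, z) = -3 + v
X(F, V) = 4 (X(F, V) = (-3 + 5)*2 = 2*2 = 4)
(R + X(12, Q(-5)))² = (-112 + 4)² = (-108)² = 11664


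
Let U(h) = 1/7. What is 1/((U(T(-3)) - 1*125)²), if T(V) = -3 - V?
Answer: 49/763876 ≈ 6.4146e-5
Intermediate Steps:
U(h) = ⅐
1/((U(T(-3)) - 1*125)²) = 1/((⅐ - 1*125)²) = 1/((⅐ - 125)²) = 1/((-874/7)²) = 1/(763876/49) = 49/763876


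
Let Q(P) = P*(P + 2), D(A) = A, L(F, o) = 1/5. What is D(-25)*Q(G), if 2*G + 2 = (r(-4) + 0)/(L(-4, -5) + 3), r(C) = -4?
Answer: 975/64 ≈ 15.234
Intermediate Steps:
L(F, o) = 1/5
G = -13/8 (G = -1 + ((-4 + 0)/(1/5 + 3))/2 = -1 + (-4/16/5)/2 = -1 + (-4*5/16)/2 = -1 + (1/2)*(-5/4) = -1 - 5/8 = -13/8 ≈ -1.6250)
Q(P) = P*(2 + P)
D(-25)*Q(G) = -(-325)*(2 - 13/8)/8 = -(-325)*3/(8*8) = -25*(-39/64) = 975/64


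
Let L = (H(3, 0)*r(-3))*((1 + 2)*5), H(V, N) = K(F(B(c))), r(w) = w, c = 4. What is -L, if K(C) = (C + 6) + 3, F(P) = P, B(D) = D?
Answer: 585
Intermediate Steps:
K(C) = 9 + C (K(C) = (6 + C) + 3 = 9 + C)
H(V, N) = 13 (H(V, N) = 9 + 4 = 13)
L = -585 (L = (13*(-3))*((1 + 2)*5) = -117*5 = -39*15 = -585)
-L = -1*(-585) = 585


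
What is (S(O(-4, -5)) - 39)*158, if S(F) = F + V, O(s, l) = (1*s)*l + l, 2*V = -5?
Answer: -4187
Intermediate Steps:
V = -5/2 (V = (½)*(-5) = -5/2 ≈ -2.5000)
O(s, l) = l + l*s (O(s, l) = s*l + l = l*s + l = l + l*s)
S(F) = -5/2 + F (S(F) = F - 5/2 = -5/2 + F)
(S(O(-4, -5)) - 39)*158 = ((-5/2 - 5*(1 - 4)) - 39)*158 = ((-5/2 - 5*(-3)) - 39)*158 = ((-5/2 + 15) - 39)*158 = (25/2 - 39)*158 = -53/2*158 = -4187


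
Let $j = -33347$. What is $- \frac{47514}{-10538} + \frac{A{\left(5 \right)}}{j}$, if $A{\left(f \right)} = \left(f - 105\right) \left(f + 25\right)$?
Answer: $\frac{808031679}{175705343} \approx 4.5988$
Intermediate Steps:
$A{\left(f \right)} = \left(-105 + f\right) \left(25 + f\right)$
$- \frac{47514}{-10538} + \frac{A{\left(5 \right)}}{j} = - \frac{47514}{-10538} + \frac{-2625 + 5^{2} - 400}{-33347} = \left(-47514\right) \left(- \frac{1}{10538}\right) + \left(-2625 + 25 - 400\right) \left(- \frac{1}{33347}\right) = \frac{23757}{5269} - - \frac{3000}{33347} = \frac{23757}{5269} + \frac{3000}{33347} = \frac{808031679}{175705343}$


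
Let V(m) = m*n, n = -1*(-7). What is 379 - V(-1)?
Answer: 386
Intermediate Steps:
n = 7
V(m) = 7*m (V(m) = m*7 = 7*m)
379 - V(-1) = 379 - 7*(-1) = 379 - 1*(-7) = 379 + 7 = 386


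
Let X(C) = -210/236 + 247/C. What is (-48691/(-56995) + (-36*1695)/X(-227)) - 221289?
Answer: -575055927121184/3019652095 ≈ -1.9044e+5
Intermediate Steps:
X(C) = -105/118 + 247/C (X(C) = -210*1/236 + 247/C = -105/118 + 247/C)
(-48691/(-56995) + (-36*1695)/X(-227)) - 221289 = (-48691/(-56995) + (-36*1695)/(-105/118 + 247/(-227))) - 221289 = (-48691*(-1/56995) - 61020/(-105/118 + 247*(-1/227))) - 221289 = (48691/56995 - 61020/(-105/118 - 247/227)) - 221289 = (48691/56995 - 61020/(-52981/26786)) - 221289 = (48691/56995 - 61020*(-26786/52981)) - 221289 = (48691/56995 + 1634481720/52981) - 221289 = 93159865329271/3019652095 - 221289 = -575055927121184/3019652095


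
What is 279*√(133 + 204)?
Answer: 279*√337 ≈ 5121.8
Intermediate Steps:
279*√(133 + 204) = 279*√337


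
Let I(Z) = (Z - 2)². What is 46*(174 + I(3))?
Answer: 8050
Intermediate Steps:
I(Z) = (-2 + Z)²
46*(174 + I(3)) = 46*(174 + (-2 + 3)²) = 46*(174 + 1²) = 46*(174 + 1) = 46*175 = 8050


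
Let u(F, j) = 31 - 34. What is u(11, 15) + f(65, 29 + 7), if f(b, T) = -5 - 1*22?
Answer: -30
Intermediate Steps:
f(b, T) = -27 (f(b, T) = -5 - 22 = -27)
u(F, j) = -3
u(11, 15) + f(65, 29 + 7) = -3 - 27 = -30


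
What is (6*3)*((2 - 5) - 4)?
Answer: -126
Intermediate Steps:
(6*3)*((2 - 5) - 4) = 18*(-3 - 4) = 18*(-7) = -126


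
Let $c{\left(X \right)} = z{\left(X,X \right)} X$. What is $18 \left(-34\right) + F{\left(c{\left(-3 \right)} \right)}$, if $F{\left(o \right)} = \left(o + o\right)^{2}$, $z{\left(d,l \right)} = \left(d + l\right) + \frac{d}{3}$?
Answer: $1152$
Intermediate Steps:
$z{\left(d,l \right)} = l + \frac{4 d}{3}$ ($z{\left(d,l \right)} = \left(d + l\right) + d \frac{1}{3} = \left(d + l\right) + \frac{d}{3} = l + \frac{4 d}{3}$)
$c{\left(X \right)} = \frac{7 X^{2}}{3}$ ($c{\left(X \right)} = \left(X + \frac{4 X}{3}\right) X = \frac{7 X}{3} X = \frac{7 X^{2}}{3}$)
$F{\left(o \right)} = 4 o^{2}$ ($F{\left(o \right)} = \left(2 o\right)^{2} = 4 o^{2}$)
$18 \left(-34\right) + F{\left(c{\left(-3 \right)} \right)} = 18 \left(-34\right) + 4 \left(\frac{7 \left(-3\right)^{2}}{3}\right)^{2} = -612 + 4 \left(\frac{7}{3} \cdot 9\right)^{2} = -612 + 4 \cdot 21^{2} = -612 + 4 \cdot 441 = -612 + 1764 = 1152$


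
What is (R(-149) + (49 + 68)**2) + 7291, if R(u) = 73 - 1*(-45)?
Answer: 21098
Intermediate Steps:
R(u) = 118 (R(u) = 73 + 45 = 118)
(R(-149) + (49 + 68)**2) + 7291 = (118 + (49 + 68)**2) + 7291 = (118 + 117**2) + 7291 = (118 + 13689) + 7291 = 13807 + 7291 = 21098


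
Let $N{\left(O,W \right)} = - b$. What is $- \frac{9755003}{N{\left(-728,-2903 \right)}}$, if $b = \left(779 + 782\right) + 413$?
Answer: $\frac{9755003}{1974} \approx 4941.7$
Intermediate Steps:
$b = 1974$ ($b = 1561 + 413 = 1974$)
$N{\left(O,W \right)} = -1974$ ($N{\left(O,W \right)} = \left(-1\right) 1974 = -1974$)
$- \frac{9755003}{N{\left(-728,-2903 \right)}} = - \frac{9755003}{-1974} = \left(-9755003\right) \left(- \frac{1}{1974}\right) = \frac{9755003}{1974}$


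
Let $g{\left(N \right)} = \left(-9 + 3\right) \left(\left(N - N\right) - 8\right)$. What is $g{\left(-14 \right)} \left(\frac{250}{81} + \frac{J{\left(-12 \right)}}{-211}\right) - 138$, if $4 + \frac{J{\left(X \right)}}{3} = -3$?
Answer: $\frac{85030}{5697} \approx 14.925$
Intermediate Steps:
$J{\left(X \right)} = -21$ ($J{\left(X \right)} = -12 + 3 \left(-3\right) = -12 - 9 = -21$)
$g{\left(N \right)} = 48$ ($g{\left(N \right)} = - 6 \left(0 - 8\right) = \left(-6\right) \left(-8\right) = 48$)
$g{\left(-14 \right)} \left(\frac{250}{81} + \frac{J{\left(-12 \right)}}{-211}\right) - 138 = 48 \left(\frac{250}{81} - \frac{21}{-211}\right) - 138 = 48 \left(250 \cdot \frac{1}{81} - - \frac{21}{211}\right) - 138 = 48 \left(\frac{250}{81} + \frac{21}{211}\right) - 138 = 48 \cdot \frac{54451}{17091} - 138 = \frac{871216}{5697} - 138 = \frac{85030}{5697}$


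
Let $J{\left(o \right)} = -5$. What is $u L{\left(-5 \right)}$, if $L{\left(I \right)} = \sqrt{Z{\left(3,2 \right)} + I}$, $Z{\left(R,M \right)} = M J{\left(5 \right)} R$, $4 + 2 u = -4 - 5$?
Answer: $- \frac{13 i \sqrt{35}}{2} \approx - 38.455 i$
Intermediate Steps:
$u = - \frac{13}{2}$ ($u = -2 + \frac{-4 - 5}{2} = -2 + \frac{1}{2} \left(-9\right) = -2 - \frac{9}{2} = - \frac{13}{2} \approx -6.5$)
$Z{\left(R,M \right)} = - 5 M R$ ($Z{\left(R,M \right)} = M \left(-5\right) R = - 5 M R$)
$L{\left(I \right)} = \sqrt{-30 + I}$ ($L{\left(I \right)} = \sqrt{\left(-5\right) 2 \cdot 3 + I} = \sqrt{-30 + I}$)
$u L{\left(-5 \right)} = - \frac{13 \sqrt{-30 - 5}}{2} = - \frac{13 \sqrt{-35}}{2} = - \frac{13 i \sqrt{35}}{2}$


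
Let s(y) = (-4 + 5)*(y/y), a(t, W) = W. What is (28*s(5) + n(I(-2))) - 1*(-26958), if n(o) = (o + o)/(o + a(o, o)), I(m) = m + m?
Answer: 26987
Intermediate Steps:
I(m) = 2*m
n(o) = 1 (n(o) = (o + o)/(o + o) = (2*o)/((2*o)) = (2*o)*(1/(2*o)) = 1)
s(y) = 1 (s(y) = 1*1 = 1)
(28*s(5) + n(I(-2))) - 1*(-26958) = (28*1 + 1) - 1*(-26958) = (28 + 1) + 26958 = 29 + 26958 = 26987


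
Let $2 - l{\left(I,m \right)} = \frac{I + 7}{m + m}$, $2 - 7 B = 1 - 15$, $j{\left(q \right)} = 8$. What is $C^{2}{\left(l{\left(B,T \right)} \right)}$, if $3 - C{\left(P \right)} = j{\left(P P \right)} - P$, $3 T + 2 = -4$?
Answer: $\frac{361}{784} \approx 0.46046$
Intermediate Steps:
$T = -2$ ($T = - \frac{2}{3} + \frac{1}{3} \left(-4\right) = - \frac{2}{3} - \frac{4}{3} = -2$)
$B = \frac{16}{7}$ ($B = \frac{2}{7} - \frac{1 - 15}{7} = \frac{2}{7} - -2 = \frac{2}{7} + 2 = \frac{16}{7} \approx 2.2857$)
$l{\left(I,m \right)} = 2 - \frac{7 + I}{2 m}$ ($l{\left(I,m \right)} = 2 - \frac{I + 7}{m + m} = 2 - \frac{7 + I}{2 m}$)
$C{\left(P \right)} = -5 + P$ ($C{\left(P \right)} = 3 - \left(8 - P\right) = 3 + \left(-8 + P\right) = -5 + P$)
$C^{2}{\left(l{\left(B,T \right)} \right)} = \left(-5 + \frac{-7 - \frac{16}{7} + 4 \left(-2\right)}{2 \left(-2\right)}\right)^{2} = \left(-5 + \frac{1}{2} \left(- \frac{1}{2}\right) \left(-7 - \frac{16}{7} - 8\right)\right)^{2} = \left(-5 + \frac{1}{2} \left(- \frac{1}{2}\right) \left(- \frac{121}{7}\right)\right)^{2} = \left(-5 + \frac{121}{28}\right)^{2} = \left(- \frac{19}{28}\right)^{2} = \frac{361}{784}$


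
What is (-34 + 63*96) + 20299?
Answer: 26313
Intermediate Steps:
(-34 + 63*96) + 20299 = (-34 + 6048) + 20299 = 6014 + 20299 = 26313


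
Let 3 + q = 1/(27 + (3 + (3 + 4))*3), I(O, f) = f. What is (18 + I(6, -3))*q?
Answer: -850/19 ≈ -44.737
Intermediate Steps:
q = -170/57 (q = -3 + 1/(27 + (3 + (3 + 4))*3) = -3 + 1/(27 + (3 + 7)*3) = -3 + 1/(27 + 10*3) = -3 + 1/(27 + 30) = -3 + 1/57 = -170/57 ≈ -2.9825)
(18 + I(6, -3))*q = (18 - 3)*(-170/57) = 15*(-170/57) = -850/19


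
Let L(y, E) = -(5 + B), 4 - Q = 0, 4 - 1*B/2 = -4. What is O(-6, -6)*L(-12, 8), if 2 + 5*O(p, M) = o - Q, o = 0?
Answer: 126/5 ≈ 25.200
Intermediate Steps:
B = 16 (B = 8 - 2*(-4) = 8 + 8 = 16)
Q = 4 (Q = 4 - 1*0 = 4 + 0 = 4)
L(y, E) = -21 (L(y, E) = -(5 + 16) = -1*21 = -21)
O(p, M) = -6/5 (O(p, M) = -2/5 + (0 - 1*4)/5 = -2/5 + (0 - 4)/5 = -2/5 + (1/5)*(-4) = -2/5 - 4/5 = -6/5)
O(-6, -6)*L(-12, 8) = -6/5*(-21) = 126/5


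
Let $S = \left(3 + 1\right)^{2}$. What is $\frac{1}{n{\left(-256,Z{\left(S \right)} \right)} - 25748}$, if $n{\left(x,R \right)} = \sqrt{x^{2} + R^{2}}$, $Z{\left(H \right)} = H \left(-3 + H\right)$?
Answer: $- \frac{6437}{165712676} - \frac{5 \sqrt{17}}{41428169} \approx -3.9342 \cdot 10^{-5}$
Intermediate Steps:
$S = 16$ ($S = 4^{2} = 16$)
$n{\left(x,R \right)} = \sqrt{R^{2} + x^{2}}$
$\frac{1}{n{\left(-256,Z{\left(S \right)} \right)} - 25748} = \frac{1}{\sqrt{\left(16 \left(-3 + 16\right)\right)^{2} + \left(-256\right)^{2}} - 25748} = \frac{1}{\sqrt{\left(16 \cdot 13\right)^{2} + 65536} - 25748} = \frac{1}{\sqrt{208^{2} + 65536} - 25748} = \frac{1}{\sqrt{43264 + 65536} - 25748} = \frac{1}{\sqrt{108800} - 25748} = \frac{1}{80 \sqrt{17} - 25748} = \frac{1}{-25748 + 80 \sqrt{17}}$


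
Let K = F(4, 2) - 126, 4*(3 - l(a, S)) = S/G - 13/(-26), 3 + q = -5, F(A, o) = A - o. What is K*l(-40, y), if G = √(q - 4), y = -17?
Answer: -713/2 + 527*I*√3/6 ≈ -356.5 + 152.13*I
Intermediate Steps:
q = -8 (q = -3 - 5 = -8)
G = 2*I*√3 (G = √(-8 - 4) = √(-12) = 2*I*√3 ≈ 3.4641*I)
l(a, S) = 23/8 + I*S*√3/24 (l(a, S) = 3 - (S/((2*I*√3)) - 13/(-26))/4 = 3 - (S*(-I*√3/6) - 13*(-1/26))/4 = 3 - (-I*S*√3/6 + ½)/4 = 3 - (½ - I*S*√3/6)/4 = 3 + (-⅛ + I*S*√3/24) = 23/8 + I*S*√3/24)
K = -124 (K = (4 - 1*2) - 126 = (4 - 2) - 126 = 2 - 126 = -124)
K*l(-40, y) = -124*(23/8 + (1/24)*I*(-17)*√3) = -124*(23/8 - 17*I*√3/24) = -713/2 + 527*I*√3/6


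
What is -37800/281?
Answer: -37800/281 ≈ -134.52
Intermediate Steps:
-37800/281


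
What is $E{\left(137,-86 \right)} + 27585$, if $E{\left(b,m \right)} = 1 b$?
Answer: $27722$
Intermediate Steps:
$E{\left(b,m \right)} = b$
$E{\left(137,-86 \right)} + 27585 = 137 + 27585 = 27722$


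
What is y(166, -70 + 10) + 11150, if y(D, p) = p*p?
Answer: 14750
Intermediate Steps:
y(D, p) = p²
y(166, -70 + 10) + 11150 = (-70 + 10)² + 11150 = (-60)² + 11150 = 3600 + 11150 = 14750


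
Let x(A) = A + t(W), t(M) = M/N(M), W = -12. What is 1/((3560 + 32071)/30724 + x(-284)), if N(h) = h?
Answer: -30724/8659261 ≈ -0.0035481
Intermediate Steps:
t(M) = 1 (t(M) = M/M = 1)
x(A) = 1 + A (x(A) = A + 1 = 1 + A)
1/((3560 + 32071)/30724 + x(-284)) = 1/((3560 + 32071)/30724 + (1 - 284)) = 1/(35631*(1/30724) - 283) = 1/(35631/30724 - 283) = 1/(-8659261/30724) = -30724/8659261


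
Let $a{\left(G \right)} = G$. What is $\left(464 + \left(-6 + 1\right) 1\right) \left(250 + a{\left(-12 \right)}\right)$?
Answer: $109242$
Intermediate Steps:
$\left(464 + \left(-6 + 1\right) 1\right) \left(250 + a{\left(-12 \right)}\right) = \left(464 + \left(-6 + 1\right) 1\right) \left(250 - 12\right) = \left(464 - 5\right) 238 = 459 \cdot 238 = 109242$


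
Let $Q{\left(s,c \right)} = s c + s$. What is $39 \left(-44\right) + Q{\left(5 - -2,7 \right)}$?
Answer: $-1660$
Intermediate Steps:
$Q{\left(s,c \right)} = s + c s$ ($Q{\left(s,c \right)} = c s + s = s + c s$)
$39 \left(-44\right) + Q{\left(5 - -2,7 \right)} = 39 \left(-44\right) + \left(5 - -2\right) \left(1 + 7\right) = -1716 + \left(5 + 2\right) 8 = -1716 + 7 \cdot 8 = -1716 + 56 = -1660$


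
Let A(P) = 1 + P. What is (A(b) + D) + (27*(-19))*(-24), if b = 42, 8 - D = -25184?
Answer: 37547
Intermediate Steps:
D = 25192 (D = 8 - 1*(-25184) = 8 + 25184 = 25192)
(A(b) + D) + (27*(-19))*(-24) = ((1 + 42) + 25192) + (27*(-19))*(-24) = (43 + 25192) - 513*(-24) = 25235 + 12312 = 37547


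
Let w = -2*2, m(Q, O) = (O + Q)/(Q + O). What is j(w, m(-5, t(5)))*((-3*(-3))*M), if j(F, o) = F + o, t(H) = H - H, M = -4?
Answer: 108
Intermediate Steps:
t(H) = 0
m(Q, O) = 1 (m(Q, O) = (O + Q)/(O + Q) = 1)
w = -4
j(w, m(-5, t(5)))*((-3*(-3))*M) = (-4 + 1)*(-3*(-3)*(-4)) = -27*(-4) = -3*(-36) = 108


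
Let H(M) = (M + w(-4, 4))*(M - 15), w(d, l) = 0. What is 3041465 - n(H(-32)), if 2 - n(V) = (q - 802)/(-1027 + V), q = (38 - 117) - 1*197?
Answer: 1450776773/477 ≈ 3.0415e+6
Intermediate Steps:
q = -276 (q = -79 - 197 = -276)
H(M) = M*(-15 + M) (H(M) = (M + 0)*(M - 15) = M*(-15 + M))
n(V) = 2 + 1078/(-1027 + V) (n(V) = 2 - (-276 - 802)/(-1027 + V) = 2 - (-1078)/(-1027 + V) = 2 + 1078/(-1027 + V))
3041465 - n(H(-32)) = 3041465 - 2*(-488 - 32*(-15 - 32))/(-1027 - 32*(-15 - 32)) = 3041465 - 2*(-488 - 32*(-47))/(-1027 - 32*(-47)) = 3041465 - 2*(-488 + 1504)/(-1027 + 1504) = 3041465 - 2*1016/477 = 3041465 - 1*2032/477 = 3041465 - 2032/477 = 1450776773/477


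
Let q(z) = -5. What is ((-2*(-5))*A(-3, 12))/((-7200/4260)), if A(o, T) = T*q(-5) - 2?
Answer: 2201/6 ≈ 366.83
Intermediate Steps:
A(o, T) = -2 - 5*T (A(o, T) = T*(-5) - 2 = -5*T - 2 = -2 - 5*T)
((-2*(-5))*A(-3, 12))/((-7200/4260)) = ((-2*(-5))*(-2 - 5*12))/((-7200/4260)) = (10*(-2 - 60))/((-7200*1/4260)) = (10*(-62))/(-120/71) = -620*(-71/120) = 2201/6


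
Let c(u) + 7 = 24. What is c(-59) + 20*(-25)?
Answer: -483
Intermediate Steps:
c(u) = 17 (c(u) = -7 + 24 = 17)
c(-59) + 20*(-25) = 17 + 20*(-25) = 17 - 500 = -483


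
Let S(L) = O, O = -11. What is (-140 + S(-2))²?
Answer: 22801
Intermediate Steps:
S(L) = -11
(-140 + S(-2))² = (-140 - 11)² = (-151)² = 22801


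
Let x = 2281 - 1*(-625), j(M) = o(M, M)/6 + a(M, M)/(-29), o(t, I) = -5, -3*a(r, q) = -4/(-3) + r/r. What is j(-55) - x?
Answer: -1517353/522 ≈ -2906.8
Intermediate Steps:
a(r, q) = -7/9 (a(r, q) = -(-4/(-3) + r/r)/3 = -(-4*(-⅓) + 1)/3 = -(4/3 + 1)/3 = -⅓*7/3 = -7/9)
j(M) = -421/522 (j(M) = -5/6 - 7/9/(-29) = -5*⅙ - 7/9*(-1/29) = -⅚ + 7/261 = -421/522)
x = 2906 (x = 2281 + 625 = 2906)
j(-55) - x = -421/522 - 1*2906 = -421/522 - 2906 = -1517353/522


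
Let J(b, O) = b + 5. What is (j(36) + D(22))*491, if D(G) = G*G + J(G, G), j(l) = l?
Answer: 268577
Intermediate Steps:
J(b, O) = 5 + b
D(G) = 5 + G + G**2 (D(G) = G*G + (5 + G) = G**2 + (5 + G) = 5 + G + G**2)
(j(36) + D(22))*491 = (36 + (5 + 22 + 22**2))*491 = (36 + (5 + 22 + 484))*491 = (36 + 511)*491 = 547*491 = 268577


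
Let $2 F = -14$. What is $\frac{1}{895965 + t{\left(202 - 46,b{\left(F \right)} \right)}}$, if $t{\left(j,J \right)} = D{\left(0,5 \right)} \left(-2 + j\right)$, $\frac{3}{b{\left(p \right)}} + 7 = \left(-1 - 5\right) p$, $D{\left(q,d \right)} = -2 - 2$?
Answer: $\frac{1}{895349} \approx 1.1169 \cdot 10^{-6}$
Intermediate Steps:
$F = -7$ ($F = \frac{1}{2} \left(-14\right) = -7$)
$D{\left(q,d \right)} = -4$ ($D{\left(q,d \right)} = -2 - 2 = -4$)
$b{\left(p \right)} = \frac{3}{-7 - 6 p}$ ($b{\left(p \right)} = \frac{3}{-7 + \left(-1 - 5\right) p} = \frac{3}{-7 - 6 p}$)
$t{\left(j,J \right)} = 8 - 4 j$ ($t{\left(j,J \right)} = - 4 \left(-2 + j\right) = 8 - 4 j$)
$\frac{1}{895965 + t{\left(202 - 46,b{\left(F \right)} \right)}} = \frac{1}{895965 + \left(8 - 4 \left(202 - 46\right)\right)} = \frac{1}{895965 + \left(8 - 624\right)} = \frac{1}{895965 - 616} = \frac{1}{895349}$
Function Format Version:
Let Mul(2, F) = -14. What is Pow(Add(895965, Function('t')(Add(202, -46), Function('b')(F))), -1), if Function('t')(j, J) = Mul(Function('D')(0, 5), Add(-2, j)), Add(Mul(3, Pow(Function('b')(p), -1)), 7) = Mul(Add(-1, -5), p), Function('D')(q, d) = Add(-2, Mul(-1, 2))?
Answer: Rational(1, 895349) ≈ 1.1169e-6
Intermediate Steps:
F = -7 (F = Mul(Rational(1, 2), -14) = -7)
Function('D')(q, d) = -4 (Function('D')(q, d) = Add(-2, -2) = -4)
Function('b')(p) = Mul(3, Pow(Add(-7, Mul(-6, p)), -1)) (Function('b')(p) = Mul(3, Pow(Add(-7, Mul(Add(-1, -5), p)), -1)) = Mul(3, Pow(Add(-7, Mul(-6, p)), -1)))
Function('t')(j, J) = Add(8, Mul(-4, j)) (Function('t')(j, J) = Mul(-4, Add(-2, j)) = Add(8, Mul(-4, j)))
Pow(Add(895965, Function('t')(Add(202, -46), Function('b')(F))), -1) = Pow(Add(895965, Add(8, Mul(-4, Add(202, -46)))), -1) = Pow(Add(895965, Add(8, Mul(-4, 156))), -1) = Pow(Add(895965, Add(8, -624)), -1) = Pow(Add(895965, -616), -1) = Pow(895349, -1) = Rational(1, 895349)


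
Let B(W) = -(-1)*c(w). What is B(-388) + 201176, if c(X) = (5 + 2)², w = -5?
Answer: 201225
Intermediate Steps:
c(X) = 49 (c(X) = 7² = 49)
B(W) = 49 (B(W) = -(-1)*49 = -1*(-49) = 49)
B(-388) + 201176 = 49 + 201176 = 201225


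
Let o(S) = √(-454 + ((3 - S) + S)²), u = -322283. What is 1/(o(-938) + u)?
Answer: -322283/103866332534 - I*√445/103866332534 ≈ -3.1029e-6 - 2.031e-10*I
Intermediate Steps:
o(S) = I*√445 (o(S) = √(-454 + 3²) = √(-454 + 9) = √(-445) = I*√445)
1/(o(-938) + u) = 1/(I*√445 - 322283) = 1/(-322283 + I*√445)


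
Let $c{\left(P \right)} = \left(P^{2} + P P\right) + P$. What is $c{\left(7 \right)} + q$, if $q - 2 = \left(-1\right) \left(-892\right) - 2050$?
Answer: $-1051$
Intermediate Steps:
$c{\left(P \right)} = P + 2 P^{2}$ ($c{\left(P \right)} = \left(P^{2} + P^{2}\right) + P = 2 P^{2} + P = P + 2 P^{2}$)
$q = -1156$ ($q = 2 - 1158 = -1156$)
$c{\left(7 \right)} + q = 7 \left(1 + 2 \cdot 7\right) - 1156 = 7 \left(1 + 14\right) - 1156 = 7 \cdot 15 - 1156 = 105 - 1156 = -1051$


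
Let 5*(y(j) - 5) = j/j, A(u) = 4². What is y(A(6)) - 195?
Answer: -949/5 ≈ -189.80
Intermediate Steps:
A(u) = 16
y(j) = 26/5 (y(j) = 5 + (j/j)/5 = 5 + (⅕)*1 = 5 + ⅕ = 26/5)
y(A(6)) - 195 = 26/5 - 195 = -949/5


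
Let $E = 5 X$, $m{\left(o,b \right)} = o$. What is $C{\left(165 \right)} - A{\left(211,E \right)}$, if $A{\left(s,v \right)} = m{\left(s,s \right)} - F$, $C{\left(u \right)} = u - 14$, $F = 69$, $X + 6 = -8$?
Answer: $9$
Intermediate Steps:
$X = -14$ ($X = -6 - 8 = -14$)
$C{\left(u \right)} = -14 + u$ ($C{\left(u \right)} = u - 14 = -14 + u$)
$E = -70$ ($E = 5 \left(-14\right) = -70$)
$A{\left(s,v \right)} = -69 + s$ ($A{\left(s,v \right)} = s - 69 = -69 + s$)
$C{\left(165 \right)} - A{\left(211,E \right)} = \left(-14 + 165\right) - \left(-69 + 211\right) = 151 - 142 = 9$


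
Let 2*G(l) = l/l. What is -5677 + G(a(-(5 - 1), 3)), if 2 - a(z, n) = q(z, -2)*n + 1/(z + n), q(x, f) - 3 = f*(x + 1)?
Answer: -11353/2 ≈ -5676.5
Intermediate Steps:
q(x, f) = 3 + f*(1 + x) (q(x, f) = 3 + f*(x + 1) = 3 + f*(1 + x))
a(z, n) = 2 - 1/(n + z) - n*(1 - 2*z) (a(z, n) = 2 - ((3 - 2 - 2*z)*n + 1/(z + n)) = 2 - ((1 - 2*z)*n + 1/(n + z)) = 2 - (n*(1 - 2*z) + 1/(n + z)) = 2 - (1/(n + z) + n*(1 - 2*z)) = 2 + (-1/(n + z) - n*(1 - 2*z)) = 2 - 1/(n + z) - n*(1 - 2*z))
G(l) = ½ (G(l) = (l/l)/2 = (½)*1 = ½)
-5677 + G(a(-(5 - 1), 3)) = -5677 + ½ = -11353/2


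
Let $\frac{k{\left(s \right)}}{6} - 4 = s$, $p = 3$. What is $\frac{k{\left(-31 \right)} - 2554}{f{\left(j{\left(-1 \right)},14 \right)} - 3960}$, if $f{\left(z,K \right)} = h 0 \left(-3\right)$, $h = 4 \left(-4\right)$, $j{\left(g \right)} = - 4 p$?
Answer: $\frac{679}{990} \approx 0.68586$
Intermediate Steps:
$j{\left(g \right)} = -12$ ($j{\left(g \right)} = \left(-4\right) 3 = -12$)
$k{\left(s \right)} = 24 + 6 s$
$h = -16$
$f{\left(z,K \right)} = 0$ ($f{\left(z,K \right)} = \left(-16\right) 0 \left(-3\right) = 0 \left(-3\right) = 0$)
$\frac{k{\left(-31 \right)} - 2554}{f{\left(j{\left(-1 \right)},14 \right)} - 3960} = \frac{\left(24 + 6 \left(-31\right)\right) - 2554}{0 - 3960} = \frac{\left(24 - 186\right) - 2554}{-3960} = \left(-162 - 2554\right) \left(- \frac{1}{3960}\right) = \left(-2716\right) \left(- \frac{1}{3960}\right) = \frac{679}{990}$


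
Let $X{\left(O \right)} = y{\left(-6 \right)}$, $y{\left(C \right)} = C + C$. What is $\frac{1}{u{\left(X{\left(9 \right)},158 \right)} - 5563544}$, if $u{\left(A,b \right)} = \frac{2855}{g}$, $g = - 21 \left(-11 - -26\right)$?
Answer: $- \frac{63}{350503843} \approx -1.7974 \cdot 10^{-7}$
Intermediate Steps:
$g = -315$ ($g = - 21 \left(-11 + 26\right) = \left(-21\right) 15 = -315$)
$y{\left(C \right)} = 2 C$
$X{\left(O \right)} = -12$ ($X{\left(O \right)} = 2 \left(-6\right) = -12$)
$u{\left(A,b \right)} = - \frac{571}{63}$ ($u{\left(A,b \right)} = \frac{2855}{-315} = 2855 \left(- \frac{1}{315}\right) = - \frac{571}{63}$)
$\frac{1}{u{\left(X{\left(9 \right)},158 \right)} - 5563544} = \frac{1}{- \frac{571}{63} - 5563544} = \frac{1}{- \frac{350503843}{63}} = - \frac{63}{350503843}$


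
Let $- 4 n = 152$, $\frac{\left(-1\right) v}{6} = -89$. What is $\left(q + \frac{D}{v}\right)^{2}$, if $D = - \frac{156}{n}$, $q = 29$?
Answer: $\frac{2406098704}{2859481} \approx 841.45$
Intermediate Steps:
$v = 534$ ($v = \left(-6\right) \left(-89\right) = 534$)
$n = -38$ ($n = \left(- \frac{1}{4}\right) 152 = -38$)
$D = \frac{78}{19}$ ($D = - \frac{156}{-38} = \left(-156\right) \left(- \frac{1}{38}\right) = \frac{78}{19} \approx 4.1053$)
$\left(q + \frac{D}{v}\right)^{2} = \left(29 + \frac{78}{19 \cdot 534}\right)^{2} = \left(29 + \frac{78}{19} \cdot \frac{1}{534}\right)^{2} = \left(29 + \frac{13}{1691}\right)^{2} = \left(\frac{49052}{1691}\right)^{2} = \frac{2406098704}{2859481}$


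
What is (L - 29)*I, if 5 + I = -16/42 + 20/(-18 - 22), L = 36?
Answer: -247/6 ≈ -41.167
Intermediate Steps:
I = -247/42 (I = -5 + (-16/42 + 20/(-18 - 22)) = -5 + (-16*1/42 + 20/(-40)) = -5 + (-8/21 + 20*(-1/40)) = -5 + (-8/21 - ½) = -5 - 37/42 = -247/42 ≈ -5.8810)
(L - 29)*I = (36 - 29)*(-247/42) = 7*(-247/42) = -247/6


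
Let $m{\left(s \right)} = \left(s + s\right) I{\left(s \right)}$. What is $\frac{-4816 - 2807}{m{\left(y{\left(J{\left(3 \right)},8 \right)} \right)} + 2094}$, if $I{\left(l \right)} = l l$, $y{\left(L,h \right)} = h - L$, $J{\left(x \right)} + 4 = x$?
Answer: $- \frac{2541}{1184} \approx -2.1461$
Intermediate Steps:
$J{\left(x \right)} = -4 + x$
$I{\left(l \right)} = l^{2}$
$m{\left(s \right)} = 2 s^{3}$ ($m{\left(s \right)} = \left(s + s\right) s^{2} = 2 s s^{2} = 2 s^{3}$)
$\frac{-4816 - 2807}{m{\left(y{\left(J{\left(3 \right)},8 \right)} \right)} + 2094} = \frac{-4816 - 2807}{2 \left(8 - \left(-4 + 3\right)\right)^{3} + 2094} = - \frac{7623}{2 \left(8 - -1\right)^{3} + 2094} = - \frac{7623}{2 \left(8 + 1\right)^{3} + 2094} = - \frac{7623}{2 \cdot 9^{3} + 2094} = - \frac{7623}{2 \cdot 729 + 2094} = - \frac{7623}{1458 + 2094} = - \frac{7623}{3552} = \left(-7623\right) \frac{1}{3552} = - \frac{2541}{1184}$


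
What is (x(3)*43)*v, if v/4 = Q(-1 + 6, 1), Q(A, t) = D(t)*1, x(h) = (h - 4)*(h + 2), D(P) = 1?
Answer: -860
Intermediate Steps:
x(h) = (-4 + h)*(2 + h)
Q(A, t) = 1 (Q(A, t) = 1*1 = 1)
v = 4 (v = 4*1 = 4)
(x(3)*43)*v = ((-8 + 3**2 - 2*3)*43)*4 = ((-8 + 9 - 6)*43)*4 = -5*43*4 = -215*4 = -860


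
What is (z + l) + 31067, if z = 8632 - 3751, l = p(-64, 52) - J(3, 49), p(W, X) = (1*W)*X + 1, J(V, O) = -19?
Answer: 32640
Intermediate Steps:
p(W, X) = 1 + W*X (p(W, X) = W*X + 1 = 1 + W*X)
l = -3308 (l = (1 - 64*52) - 1*(-19) = (1 - 3328) + 19 = -3327 + 19 = -3308)
z = 4881
(z + l) + 31067 = (4881 - 3308) + 31067 = 1573 + 31067 = 32640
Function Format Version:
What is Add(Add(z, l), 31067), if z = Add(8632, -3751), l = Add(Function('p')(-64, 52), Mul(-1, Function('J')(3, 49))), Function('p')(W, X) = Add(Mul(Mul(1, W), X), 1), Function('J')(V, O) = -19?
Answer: 32640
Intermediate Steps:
Function('p')(W, X) = Add(1, Mul(W, X)) (Function('p')(W, X) = Add(Mul(W, X), 1) = Add(1, Mul(W, X)))
l = -3308 (l = Add(Add(1, Mul(-64, 52)), Mul(-1, -19)) = Add(Add(1, -3328), 19) = Add(-3327, 19) = -3308)
z = 4881
Add(Add(z, l), 31067) = Add(Add(4881, -3308), 31067) = Add(1573, 31067) = 32640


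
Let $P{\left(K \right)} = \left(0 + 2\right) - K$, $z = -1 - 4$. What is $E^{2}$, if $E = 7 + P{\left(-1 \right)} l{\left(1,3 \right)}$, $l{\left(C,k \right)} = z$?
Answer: $64$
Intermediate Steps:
$z = -5$ ($z = -1 - 4 = -5$)
$l{\left(C,k \right)} = -5$
$P{\left(K \right)} = 2 - K$
$E = -8$ ($E = 7 + \left(2 - -1\right) \left(-5\right) = 7 + \left(2 + 1\right) \left(-5\right) = 7 + 3 \left(-5\right) = 7 - 15 = -8$)
$E^{2} = \left(-8\right)^{2} = 64$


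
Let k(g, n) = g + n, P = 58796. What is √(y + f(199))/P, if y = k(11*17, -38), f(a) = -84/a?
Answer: √5883833/11700404 ≈ 0.00020731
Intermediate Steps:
y = 149 (y = 11*17 - 38 = 187 - 38 = 149)
√(y + f(199))/P = √(149 - 84/199)/58796 = √(149 - 84*1/199)*(1/58796) = √(149 - 84/199)*(1/58796) = √(29567/199)*(1/58796) = (√5883833/199)*(1/58796) = √5883833/11700404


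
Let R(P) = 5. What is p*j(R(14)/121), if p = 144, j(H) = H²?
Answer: 3600/14641 ≈ 0.24588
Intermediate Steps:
p*j(R(14)/121) = 144*(5/121)² = 144*(25/14641) = 3600/14641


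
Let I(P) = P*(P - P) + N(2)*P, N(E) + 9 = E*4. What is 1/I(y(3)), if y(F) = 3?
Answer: -⅓ ≈ -0.33333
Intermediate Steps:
N(E) = -9 + 4*E (N(E) = -9 + E*4 = -9 + 4*E)
I(P) = -P (I(P) = P*(P - P) + (-9 + 4*2)*P = P*0 + (-9 + 8)*P = 0 - P = -P)
1/I(y(3)) = 1/(-1*3) = 1/(-3) = -⅓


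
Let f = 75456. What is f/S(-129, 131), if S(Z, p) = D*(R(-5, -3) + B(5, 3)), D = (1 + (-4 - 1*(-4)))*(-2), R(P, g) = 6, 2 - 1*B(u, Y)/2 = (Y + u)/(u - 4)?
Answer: 6288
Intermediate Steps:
B(u, Y) = 4 - 2*(Y + u)/(-4 + u) (B(u, Y) = 4 - 2*(Y + u)/(u - 4) = 4 - 2*(Y + u)/(-4 + u))
D = -2 (D = (1 + (-4 + 4))*(-2) = (1 + 0)*(-2) = 1*(-2) = -2)
S(Z, p) = 12 (S(Z, p) = -2*(6 + 2*(-8 + 5 - 1*3)/(-4 + 5)) = -2*(6 + 2*(-8 + 5 - 3)/1) = -2*(6 + 2*1*(-6)) = -2*(6 - 12) = -2*(-6) = 12)
f/S(-129, 131) = 75456/12 = 75456*(1/12) = 6288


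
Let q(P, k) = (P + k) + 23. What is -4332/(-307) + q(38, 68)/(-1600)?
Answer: 6891597/491200 ≈ 14.030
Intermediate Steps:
q(P, k) = 23 + P + k
-4332/(-307) + q(38, 68)/(-1600) = -4332/(-307) + (23 + 38 + 68)/(-1600) = -4332*(-1/307) + 129*(-1/1600) = 4332/307 - 129/1600 = 6891597/491200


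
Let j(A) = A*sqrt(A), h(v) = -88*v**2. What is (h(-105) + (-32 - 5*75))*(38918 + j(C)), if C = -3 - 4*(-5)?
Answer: -37774083226 - 16500319*sqrt(17) ≈ -3.7842e+10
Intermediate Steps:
C = 17 (C = -3 + 20 = 17)
j(A) = A**(3/2)
(h(-105) + (-32 - 5*75))*(38918 + j(C)) = (-88*(-105)**2 + (-32 - 5*75))*(38918 + 17**(3/2)) = (-88*11025 + (-32 - 375))*(38918 + 17*sqrt(17)) = (-970200 - 407)*(38918 + 17*sqrt(17)) = -970607*(38918 + 17*sqrt(17)) = -37774083226 - 16500319*sqrt(17)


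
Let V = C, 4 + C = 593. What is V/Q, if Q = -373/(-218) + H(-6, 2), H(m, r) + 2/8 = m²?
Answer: 256804/16333 ≈ 15.723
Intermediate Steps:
C = 589 (C = -4 + 593 = 589)
H(m, r) = -¼ + m²
V = 589
Q = 16333/436 (Q = -373/(-218) + (-¼ + (-6)²) = -373*(-1/218) + (-¼ + 36) = 373/218 + 143/4 = 16333/436 ≈ 37.461)
V/Q = 589/(16333/436) = 589*(436/16333) = 256804/16333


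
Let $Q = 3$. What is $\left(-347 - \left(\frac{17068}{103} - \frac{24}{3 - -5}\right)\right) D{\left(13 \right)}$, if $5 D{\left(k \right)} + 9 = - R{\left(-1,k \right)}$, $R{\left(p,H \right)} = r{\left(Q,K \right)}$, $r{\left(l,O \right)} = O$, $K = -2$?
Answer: $\frac{73500}{103} \approx 713.59$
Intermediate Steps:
$R{\left(p,H \right)} = -2$
$D{\left(k \right)} = - \frac{7}{5}$ ($D{\left(k \right)} = - \frac{9}{5} + \frac{\left(-1\right) \left(-2\right)}{5} = - \frac{9}{5} + \frac{1}{5} \cdot 2 = - \frac{9}{5} + \frac{2}{5} = - \frac{7}{5}$)
$\left(-347 - \left(\frac{17068}{103} - \frac{24}{3 - -5}\right)\right) D{\left(13 \right)} = \left(-347 - \left(\frac{17068}{103} - \frac{24}{3 - -5}\right)\right) \left(- \frac{7}{5}\right) = \left(-347 - \left(\frac{17068}{103} - \frac{24}{3 + 5}\right)\right) \left(- \frac{7}{5}\right) = \left(-347 - \left(\frac{17068}{103} - 3\right)\right) \left(- \frac{7}{5}\right) = \left(-347 + \left(-165 + \left(24 \cdot \frac{1}{8} - \frac{73}{103}\right)\right)\right) \left(- \frac{7}{5}\right) = \left(-347 + \left(-165 + \left(3 - \frac{73}{103}\right)\right)\right) \left(- \frac{7}{5}\right) = \left(-347 + \left(-165 + \frac{236}{103}\right)\right) \left(- \frac{7}{5}\right) = \left(-347 - \frac{16759}{103}\right) \left(- \frac{7}{5}\right) = \left(- \frac{52500}{103}\right) \left(- \frac{7}{5}\right) = \frac{73500}{103}$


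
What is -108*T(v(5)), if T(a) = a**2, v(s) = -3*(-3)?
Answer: -8748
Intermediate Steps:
v(s) = 9
-108*T(v(5)) = -108*9**2 = -108*81 = -8748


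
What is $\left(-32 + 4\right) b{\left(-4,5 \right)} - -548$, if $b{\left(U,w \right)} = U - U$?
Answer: $548$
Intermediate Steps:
$b{\left(U,w \right)} = 0$
$\left(-32 + 4\right) b{\left(-4,5 \right)} - -548 = \left(-32 + 4\right) 0 - -548 = \left(-28\right) 0 + 548 = 0 + 548 = 548$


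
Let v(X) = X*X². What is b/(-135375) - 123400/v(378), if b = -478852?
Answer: 1076923501271/304651013625 ≈ 3.5349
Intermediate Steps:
v(X) = X³
b/(-135375) - 123400/v(378) = -478852/(-135375) - 123400/(378³) = -478852*(-1/135375) - 123400/54010152 = 478852/135375 - 123400*1/54010152 = 478852/135375 - 15425/6751269 = 1076923501271/304651013625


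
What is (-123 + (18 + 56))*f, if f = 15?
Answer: -735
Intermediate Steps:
(-123 + (18 + 56))*f = (-123 + (18 + 56))*15 = (-123 + 74)*15 = -49*15 = -735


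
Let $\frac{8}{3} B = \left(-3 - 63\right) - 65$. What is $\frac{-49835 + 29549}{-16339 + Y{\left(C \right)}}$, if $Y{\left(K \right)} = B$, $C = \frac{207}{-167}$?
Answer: $\frac{162288}{131105} \approx 1.2378$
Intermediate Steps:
$B = - \frac{393}{8}$ ($B = \frac{3 \left(\left(-3 - 63\right) - 65\right)}{8} = \frac{3 \left(-66 - 65\right)}{8} = \frac{3}{8} \left(-131\right) = - \frac{393}{8} \approx -49.125$)
$C = - \frac{207}{167}$ ($C = 207 \left(- \frac{1}{167}\right) = - \frac{207}{167} \approx -1.2395$)
$Y{\left(K \right)} = - \frac{393}{8}$
$\frac{-49835 + 29549}{-16339 + Y{\left(C \right)}} = \frac{-49835 + 29549}{-16339 - \frac{393}{8}} = - \frac{20286}{- \frac{131105}{8}} = \left(-20286\right) \left(- \frac{8}{131105}\right) = \frac{162288}{131105}$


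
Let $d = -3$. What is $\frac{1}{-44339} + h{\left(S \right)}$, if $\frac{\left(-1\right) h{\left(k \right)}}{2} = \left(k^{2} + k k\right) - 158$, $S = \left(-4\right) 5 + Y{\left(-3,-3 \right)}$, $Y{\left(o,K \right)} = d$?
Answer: $- \frac{79810201}{44339} \approx -1800.0$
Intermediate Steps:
$Y{\left(o,K \right)} = -3$
$S = -23$ ($S = \left(-4\right) 5 - 3 = -20 - 3 = -23$)
$h{\left(k \right)} = 316 - 4 k^{2}$ ($h{\left(k \right)} = - 2 \left(\left(k^{2} + k k\right) - 158\right) = - 2 \left(\left(k^{2} + k^{2}\right) - 158\right) = - 2 \left(2 k^{2} - 158\right) = - 2 \left(-158 + 2 k^{2}\right) = 316 - 4 k^{2}$)
$\frac{1}{-44339} + h{\left(S \right)} = \frac{1}{-44339} + \left(316 - 4 \left(-23\right)^{2}\right) = - \frac{1}{44339} + \left(316 - 2116\right) = - \frac{1}{44339} - 1800 = - \frac{79810201}{44339}$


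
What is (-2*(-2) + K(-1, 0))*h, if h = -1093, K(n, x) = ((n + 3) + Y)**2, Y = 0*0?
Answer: -8744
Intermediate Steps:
Y = 0
K(n, x) = (3 + n)**2 (K(n, x) = ((n + 3) + 0)**2 = ((3 + n) + 0)**2 = (3 + n)**2)
(-2*(-2) + K(-1, 0))*h = (-2*(-2) + (3 - 1)**2)*(-1093) = (4 + 2**2)*(-1093) = (4 + 4)*(-1093) = 8*(-1093) = -8744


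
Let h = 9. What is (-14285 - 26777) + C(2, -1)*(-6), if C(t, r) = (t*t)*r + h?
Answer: -41092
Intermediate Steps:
C(t, r) = 9 + r*t² (C(t, r) = (t*t)*r + 9 = t²*r + 9 = r*t² + 9 = 9 + r*t²)
(-14285 - 26777) + C(2, -1)*(-6) = (-14285 - 26777) + (9 - 1*2²)*(-6) = -41062 + (9 - 1*4)*(-6) = -41062 + (9 - 4)*(-6) = -41062 + 5*(-6) = -41062 - 30 = -41092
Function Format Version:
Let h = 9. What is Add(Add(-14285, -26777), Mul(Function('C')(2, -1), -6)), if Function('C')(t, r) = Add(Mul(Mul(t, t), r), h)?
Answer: -41092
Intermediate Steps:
Function('C')(t, r) = Add(9, Mul(r, Pow(t, 2))) (Function('C')(t, r) = Add(Mul(Mul(t, t), r), 9) = Add(Mul(Pow(t, 2), r), 9) = Add(Mul(r, Pow(t, 2)), 9) = Add(9, Mul(r, Pow(t, 2))))
Add(Add(-14285, -26777), Mul(Function('C')(2, -1), -6)) = Add(Add(-14285, -26777), Mul(Add(9, Mul(-1, Pow(2, 2))), -6)) = Add(-41062, Mul(Add(9, Mul(-1, 4)), -6)) = Add(-41062, Mul(Add(9, -4), -6)) = Add(-41062, Mul(5, -6)) = Add(-41062, -30) = -41092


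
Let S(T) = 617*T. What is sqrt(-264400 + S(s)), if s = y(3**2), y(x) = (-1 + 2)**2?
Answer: I*sqrt(263783) ≈ 513.6*I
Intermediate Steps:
y(x) = 1 (y(x) = 1**2 = 1)
s = 1
sqrt(-264400 + S(s)) = sqrt(-264400 + 617*1) = sqrt(-264400 + 617) = sqrt(-263783) = I*sqrt(263783)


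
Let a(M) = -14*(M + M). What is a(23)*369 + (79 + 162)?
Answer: -237395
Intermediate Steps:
a(M) = -28*M
a(23)*369 + (79 + 162) = -28*23*369 + (79 + 162) = -644*369 + 241 = -237636 + 241 = -237395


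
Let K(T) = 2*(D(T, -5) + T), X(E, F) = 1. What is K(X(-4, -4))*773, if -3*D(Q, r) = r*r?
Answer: -34012/3 ≈ -11337.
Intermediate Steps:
D(Q, r) = -r**2/3 (D(Q, r) = -r*r/3 = -r**2/3)
K(T) = -50/3 + 2*T (K(T) = 2*(-1/3*(-5)**2 + T) = 2*(-1/3*25 + T) = 2*(-25/3 + T) = -50/3 + 2*T)
K(X(-4, -4))*773 = (-50/3 + 2*1)*773 = (-50/3 + 2)*773 = -44/3*773 = -34012/3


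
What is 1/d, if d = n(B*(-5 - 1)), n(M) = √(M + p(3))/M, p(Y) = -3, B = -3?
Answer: 6*√15/5 ≈ 4.6476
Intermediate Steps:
n(M) = √(-3 + M)/M (n(M) = √(M - 3)/M = √(-3 + M)/M)
d = √15/18 (d = √(-3 - 3*(-5 - 1))/((-3*(-5 - 1))) = √(-3 - 3*(-6))/((-3*(-6))) = √(-3 + 18)/18 = √15/18 ≈ 0.21517)
1/d = 1/(√15/18) = 6*√15/5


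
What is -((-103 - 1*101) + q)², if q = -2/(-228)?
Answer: -540795025/12996 ≈ -41612.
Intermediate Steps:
q = 1/114 (q = -2*(-1/228) = 1/114 ≈ 0.0087719)
-((-103 - 1*101) + q)² = -((-103 - 1*101) + 1/114)² = -((-103 - 101) + 1/114)² = -(-204 + 1/114)² = -(-23255/114)² = -1*540795025/12996 = -540795025/12996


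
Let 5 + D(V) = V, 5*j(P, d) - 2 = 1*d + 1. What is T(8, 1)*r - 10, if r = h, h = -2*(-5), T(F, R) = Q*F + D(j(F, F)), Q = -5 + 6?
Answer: 42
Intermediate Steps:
j(P, d) = ⅗ + d/5 (j(P, d) = ⅖ + (1*d + 1)/5 = ⅖ + (d + 1)/5 = ⅖ + (1 + d)/5 = ⅖ + (⅕ + d/5) = ⅗ + d/5)
Q = 1
D(V) = -5 + V
T(F, R) = -22/5 + 6*F/5 (T(F, R) = 1*F + (-5 + (⅗ + F/5)) = F + (-22/5 + F/5) = -22/5 + 6*F/5)
h = 10
r = 10
T(8, 1)*r - 10 = (-22/5 + (6/5)*8)*10 - 10 = (-22/5 + 48/5)*10 - 10 = (26/5)*10 - 10 = 52 - 10 = 42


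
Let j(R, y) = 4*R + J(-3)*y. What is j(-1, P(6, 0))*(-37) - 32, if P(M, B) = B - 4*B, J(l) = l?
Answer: 116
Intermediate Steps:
P(M, B) = -3*B (P(M, B) = B - 4*B = -3*B)
j(R, y) = -3*y + 4*R (j(R, y) = 4*R - 3*y = -3*y + 4*R)
j(-1, P(6, 0))*(-37) - 32 = (-(-9)*0 + 4*(-1))*(-37) - 32 = (-3*0 - 4)*(-37) - 32 = (0 - 4)*(-37) - 32 = -4*(-37) - 32 = 148 - 32 = 116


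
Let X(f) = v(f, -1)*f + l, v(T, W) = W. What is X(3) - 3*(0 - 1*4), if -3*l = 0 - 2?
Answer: 29/3 ≈ 9.6667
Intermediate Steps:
l = ⅔ (l = -(0 - 2)/3 = -⅓*(-2) = ⅔ ≈ 0.66667)
X(f) = ⅔ - f (X(f) = -f + ⅔ = ⅔ - f)
X(3) - 3*(0 - 1*4) = (⅔ - 1*3) - 3*(0 - 1*4) = (⅔ - 3) - 3*(0 - 4) = -7/3 - 3*(-4) = -7/3 + 12 = 29/3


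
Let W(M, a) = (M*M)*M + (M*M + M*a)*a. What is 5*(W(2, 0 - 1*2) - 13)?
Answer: -25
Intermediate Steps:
W(M, a) = M**3 + a*(M**2 + M*a) (W(M, a) = M**2*M + (M**2 + M*a)*a = M**3 + a*(M**2 + M*a))
5*(W(2, 0 - 1*2) - 13) = 5*(2*(2**2 + (0 - 1*2)**2 + 2*(0 - 1*2)) - 13) = 5*(2*(4 + (0 - 2)**2 + 2*(0 - 2)) - 13) = 5*(2*(4 + (-2)**2 + 2*(-2)) - 13) = 5*(2*(4 + 4 - 4) - 13) = 5*(2*4 - 13) = 5*(8 - 13) = 5*(-5) = -25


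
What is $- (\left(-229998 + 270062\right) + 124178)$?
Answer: $-164242$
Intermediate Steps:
$- (\left(-229998 + 270062\right) + 124178) = - (40064 + 124178) = \left(-1\right) 164242 = -164242$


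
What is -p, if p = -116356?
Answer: 116356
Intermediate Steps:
-p = -1*(-116356) = 116356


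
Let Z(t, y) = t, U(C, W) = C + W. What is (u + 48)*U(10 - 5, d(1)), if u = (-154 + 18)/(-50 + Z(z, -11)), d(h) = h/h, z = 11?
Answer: 4016/13 ≈ 308.92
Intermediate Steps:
d(h) = 1
u = 136/39 (u = (-154 + 18)/(-50 + 11) = -136/(-39) = -136*(-1/39) = 136/39 ≈ 3.4872)
(u + 48)*U(10 - 5, d(1)) = (136/39 + 48)*((10 - 5) + 1) = 2008*(5 + 1)/39 = (2008/39)*6 = 4016/13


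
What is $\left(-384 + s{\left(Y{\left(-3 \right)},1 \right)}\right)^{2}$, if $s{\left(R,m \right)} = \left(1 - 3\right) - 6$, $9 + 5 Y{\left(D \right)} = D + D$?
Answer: $153664$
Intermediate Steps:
$Y{\left(D \right)} = - \frac{9}{5} + \frac{2 D}{5}$ ($Y{\left(D \right)} = - \frac{9}{5} + \frac{D + D}{5} = - \frac{9}{5} + \frac{2 D}{5}$)
$s{\left(R,m \right)} = -8$ ($s{\left(R,m \right)} = -2 - 6 = -8$)
$\left(-384 + s{\left(Y{\left(-3 \right)},1 \right)}\right)^{2} = \left(-384 - 8\right)^{2} = \left(-392\right)^{2} = 153664$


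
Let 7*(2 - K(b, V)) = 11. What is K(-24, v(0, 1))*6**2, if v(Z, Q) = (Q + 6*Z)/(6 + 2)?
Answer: 108/7 ≈ 15.429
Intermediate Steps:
v(Z, Q) = Q/8 + 3*Z/4 (v(Z, Q) = (Q + 6*Z)/8 = (Q + 6*Z)*(1/8) = Q/8 + 3*Z/4)
K(b, V) = 3/7 (K(b, V) = 2 - 1/7*11 = 2 - 11/7 = 3/7)
K(-24, v(0, 1))*6**2 = (3/7)*6**2 = (3/7)*36 = 108/7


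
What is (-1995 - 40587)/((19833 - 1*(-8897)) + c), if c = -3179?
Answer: -14194/8517 ≈ -1.6665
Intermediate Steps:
(-1995 - 40587)/((19833 - 1*(-8897)) + c) = (-1995 - 40587)/((19833 - 1*(-8897)) - 3179) = -42582/((19833 + 8897) - 3179) = -42582/(28730 - 3179) = -42582/25551 = -42582*1/25551 = -14194/8517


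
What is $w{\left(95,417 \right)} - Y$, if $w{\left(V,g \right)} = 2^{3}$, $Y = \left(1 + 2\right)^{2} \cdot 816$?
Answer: $-7336$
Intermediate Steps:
$Y = 7344$ ($Y = 3^{2} \cdot 816 = 9 \cdot 816 = 7344$)
$w{\left(V,g \right)} = 8$
$w{\left(95,417 \right)} - Y = 8 - 7344 = -7336$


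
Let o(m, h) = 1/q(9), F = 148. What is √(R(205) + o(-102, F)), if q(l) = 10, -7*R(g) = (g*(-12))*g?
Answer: √353010490/70 ≈ 268.41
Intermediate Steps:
R(g) = 12*g²/7 (R(g) = -g*(-12)*g/7 = -(-12*g)*g/7 = -(-12)*g²/7 = 12*g²/7)
o(m, h) = ⅒ (o(m, h) = 1/10 = ⅒)
√(R(205) + o(-102, F)) = √((12/7)*205² + ⅒) = √((12/7)*42025 + ⅒) = √(504300/7 + ⅒) = √(5043007/70) = √353010490/70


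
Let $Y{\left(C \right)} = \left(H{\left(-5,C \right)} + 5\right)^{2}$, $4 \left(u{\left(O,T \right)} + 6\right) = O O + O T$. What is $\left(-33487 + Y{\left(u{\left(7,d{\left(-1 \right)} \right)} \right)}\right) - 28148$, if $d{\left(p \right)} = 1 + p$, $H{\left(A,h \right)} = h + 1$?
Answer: $- \frac{983759}{16} \approx -61485.0$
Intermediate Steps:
$H{\left(A,h \right)} = 1 + h$
$u{\left(O,T \right)} = -6 + \frac{O^{2}}{4} + \frac{O T}{4}$ ($u{\left(O,T \right)} = -6 + \frac{O O + O T}{4} = -6 + \frac{O^{2} + O T}{4} = -6 + \left(\frac{O^{2}}{4} + \frac{O T}{4}\right) = -6 + \frac{O^{2}}{4} + \frac{O T}{4}$)
$Y{\left(C \right)} = \left(6 + C\right)^{2}$ ($Y{\left(C \right)} = \left(\left(1 + C\right) + 5\right)^{2} = \left(6 + C\right)^{2}$)
$\left(-33487 + Y{\left(u{\left(7,d{\left(-1 \right)} \right)} \right)}\right) - 28148 = \left(-33487 + \left(6 + \left(-6 + \frac{7^{2}}{4} + \frac{1}{4} \cdot 7 \left(1 - 1\right)\right)\right)^{2}\right) - 28148 = \left(-33487 + \left(6 + \left(-6 + \frac{1}{4} \cdot 49 + \frac{1}{4} \cdot 7 \cdot 0\right)\right)^{2}\right) - 28148 = \left(-33487 + \left(6 + \left(-6 + \frac{49}{4} + 0\right)\right)^{2}\right) - 28148 = \left(-33487 + \left(6 + \frac{25}{4}\right)^{2}\right) - 28148 = \left(-33487 + \left(\frac{49}{4}\right)^{2}\right) - 28148 = \left(-33487 + \frac{2401}{16}\right) - 28148 = - \frac{533391}{16} - 28148 = - \frac{983759}{16}$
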